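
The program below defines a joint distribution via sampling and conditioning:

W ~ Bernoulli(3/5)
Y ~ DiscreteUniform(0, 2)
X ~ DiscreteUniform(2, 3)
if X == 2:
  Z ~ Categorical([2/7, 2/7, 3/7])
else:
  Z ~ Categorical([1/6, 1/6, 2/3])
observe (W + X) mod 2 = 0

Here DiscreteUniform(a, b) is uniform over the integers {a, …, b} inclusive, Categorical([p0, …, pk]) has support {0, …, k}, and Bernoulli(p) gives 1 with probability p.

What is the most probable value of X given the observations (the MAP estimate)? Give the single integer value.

argmax_v P(X = v | obs) = 3

Enumerate traces; 18 have nonzero weight after conditioning:
  (W=0, Y=0, X=2, Z=0) weight 2/105
  (W=0, Y=0, X=2, Z=1) weight 2/105
  (W=0, Y=0, X=2, Z=2) weight 1/35
  (W=0, Y=1, X=2, Z=0) weight 2/105
  (W=0, Y=1, X=2, Z=1) weight 2/105
  (W=0, Y=1, X=2, Z=2) weight 1/35
  (W=0, Y=2, X=2, Z=0) weight 2/105
  (W=0, Y=2, X=2, Z=1) weight 2/105
  (W=1, Y=0, X=3, Z=0) weight 1/60
  … 9 more
Group by X:
  weight(X=2) = 1/5
  weight(X=3) = 3/10
Total weight = 1/5 + 3/10 = 1/2
P(X=2 | obs) = 1/5 / 1/2 = 2/5
P(X=3 | obs) = 3/10 / 1/2 = 3/5
argmax = 3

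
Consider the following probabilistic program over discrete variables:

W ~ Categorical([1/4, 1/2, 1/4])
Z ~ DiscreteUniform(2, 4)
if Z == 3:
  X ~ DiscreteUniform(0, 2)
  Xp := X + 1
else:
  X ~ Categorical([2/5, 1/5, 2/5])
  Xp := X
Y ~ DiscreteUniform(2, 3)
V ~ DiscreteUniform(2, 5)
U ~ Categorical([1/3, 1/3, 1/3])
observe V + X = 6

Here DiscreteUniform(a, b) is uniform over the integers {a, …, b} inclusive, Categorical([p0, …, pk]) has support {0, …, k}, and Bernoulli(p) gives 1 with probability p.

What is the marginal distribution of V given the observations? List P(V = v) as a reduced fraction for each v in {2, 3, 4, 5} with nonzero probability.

Enumerate traces; 108 have nonzero weight after conditioning:
  (W=0, Z=2, X=1, Y=2, V=5, U=0) weight 1/1440
  (W=0, Z=2, X=1, Y=2, V=5, U=1) weight 1/1440
  (W=0, Z=2, X=1, Y=2, V=5, U=2) weight 1/1440
  (W=0, Z=2, X=1, Y=3, V=5, U=0) weight 1/1440
  (W=0, Z=2, X=1, Y=3, V=5, U=1) weight 1/1440
  (W=0, Z=2, X=1, Y=3, V=5, U=2) weight 1/1440
  (W=0, Z=2, X=2, Y=2, V=4, U=0) weight 1/720
  (W=0, Z=2, X=2, Y=2, V=4, U=1) weight 1/720
  … 100 more
Group by V:
  weight(V=4) = 17/180
  weight(V=5) = 11/180
Total weight = 17/180 + 11/180 = 7/45
P(V=4 | obs) = 17/180 / 7/45 = 17/28
P(V=5 | obs) = 11/180 / 7/45 = 11/28

P(V=4) = 17/28, P(V=5) = 11/28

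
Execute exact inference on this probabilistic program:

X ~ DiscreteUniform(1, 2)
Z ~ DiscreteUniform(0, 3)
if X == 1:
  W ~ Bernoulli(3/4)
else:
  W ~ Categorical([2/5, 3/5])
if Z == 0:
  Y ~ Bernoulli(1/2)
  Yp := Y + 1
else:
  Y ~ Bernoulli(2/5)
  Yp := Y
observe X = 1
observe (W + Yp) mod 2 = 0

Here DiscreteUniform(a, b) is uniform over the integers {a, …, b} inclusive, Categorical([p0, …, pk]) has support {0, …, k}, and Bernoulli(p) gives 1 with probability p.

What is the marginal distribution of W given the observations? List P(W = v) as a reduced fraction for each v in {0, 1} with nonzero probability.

Enumerate traces; 8 have nonzero weight after conditioning:
  (X=1, Z=0, W=0, Y=1) weight 1/64
  (X=1, Z=0, W=1, Y=0) weight 3/64
  (X=1, Z=1, W=0, Y=0) weight 3/160
  (X=1, Z=1, W=1, Y=1) weight 3/80
  (X=1, Z=2, W=0, Y=0) weight 3/160
  (X=1, Z=2, W=1, Y=1) weight 3/80
  (X=1, Z=3, W=0, Y=0) weight 3/160
  (X=1, Z=3, W=1, Y=1) weight 3/80
Group by W:
  weight(W=0) = 23/320
  weight(W=1) = 51/320
Total weight = 23/320 + 51/320 = 37/160
P(W=0 | obs) = 23/320 / 37/160 = 23/74
P(W=1 | obs) = 51/320 / 37/160 = 51/74

P(W=0) = 23/74, P(W=1) = 51/74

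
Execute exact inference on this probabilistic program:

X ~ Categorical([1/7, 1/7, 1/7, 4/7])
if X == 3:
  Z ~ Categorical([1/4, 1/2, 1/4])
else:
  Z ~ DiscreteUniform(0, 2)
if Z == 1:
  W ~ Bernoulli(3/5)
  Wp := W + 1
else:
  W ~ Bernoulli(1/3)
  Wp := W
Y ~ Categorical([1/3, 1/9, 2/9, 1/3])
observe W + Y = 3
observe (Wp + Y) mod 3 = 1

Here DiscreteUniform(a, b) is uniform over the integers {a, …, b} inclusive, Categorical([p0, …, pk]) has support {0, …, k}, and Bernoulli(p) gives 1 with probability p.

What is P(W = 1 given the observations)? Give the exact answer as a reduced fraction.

Enumerate traces; 8 have nonzero weight after conditioning:
  (X=0, Z=1, W=0, Y=3) weight 2/315
  (X=0, Z=1, W=1, Y=2) weight 2/315
  (X=1, Z=1, W=0, Y=3) weight 2/315
  (X=1, Z=1, W=1, Y=2) weight 2/315
  (X=2, Z=1, W=0, Y=3) weight 2/315
  (X=2, Z=1, W=1, Y=2) weight 2/315
  (X=3, Z=1, W=0, Y=3) weight 4/105
  (X=3, Z=1, W=1, Y=2) weight 4/105
Group by W:
  weight(W=0) = 2/35
  weight(W=1) = 2/35
Total weight = 2/35 + 2/35 = 4/35
P(W=0 | obs) = 2/35 / 4/35 = 1/2
P(W=1 | obs) = 2/35 / 4/35 = 1/2

P(W = 1 | obs) = 1/2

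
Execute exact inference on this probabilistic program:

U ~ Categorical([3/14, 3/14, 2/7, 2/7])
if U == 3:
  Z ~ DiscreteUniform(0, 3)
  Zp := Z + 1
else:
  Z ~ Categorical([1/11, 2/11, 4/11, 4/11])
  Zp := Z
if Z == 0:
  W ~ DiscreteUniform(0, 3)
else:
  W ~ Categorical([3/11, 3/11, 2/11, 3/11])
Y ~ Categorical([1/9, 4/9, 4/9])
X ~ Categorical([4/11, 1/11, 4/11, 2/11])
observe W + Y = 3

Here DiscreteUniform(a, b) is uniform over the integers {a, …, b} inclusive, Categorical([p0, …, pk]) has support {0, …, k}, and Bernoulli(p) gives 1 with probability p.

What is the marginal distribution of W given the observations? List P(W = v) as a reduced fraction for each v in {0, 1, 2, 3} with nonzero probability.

Enumerate traces; 192 have nonzero weight after conditioning:
  (U=0, Z=0, W=1, Y=2, X=0) weight 2/2541
  (U=0, Z=0, W=1, Y=2, X=1) weight 1/5082
  (U=0, Z=0, W=1, Y=2, X=2) weight 2/2541
  (U=0, Z=0, W=1, Y=2, X=3) weight 1/2541
  (U=0, Z=0, W=2, Y=1, X=0) weight 2/2541
  (U=0, Z=0, W=2, Y=1, X=1) weight 1/5082
  (U=0, Z=0, W=2, Y=1, X=2) weight 2/2541
  (U=0, Z=0, W=2, Y=1, X=3) weight 1/2541
  (U=0, Z=0, W=3, Y=0, X=0) weight 1/5082
  … 183 more
Group by W:
  weight(W=1) = 29/242
  weight(W=2) = 185/2178
  weight(W=3) = 29/968
Total weight = 29/242 + 185/2178 + 29/968 = 2045/8712
P(W=1 | obs) = 29/242 / 2045/8712 = 1044/2045
P(W=2 | obs) = 185/2178 / 2045/8712 = 148/409
P(W=3 | obs) = 29/968 / 2045/8712 = 261/2045

P(W=1) = 1044/2045, P(W=2) = 148/409, P(W=3) = 261/2045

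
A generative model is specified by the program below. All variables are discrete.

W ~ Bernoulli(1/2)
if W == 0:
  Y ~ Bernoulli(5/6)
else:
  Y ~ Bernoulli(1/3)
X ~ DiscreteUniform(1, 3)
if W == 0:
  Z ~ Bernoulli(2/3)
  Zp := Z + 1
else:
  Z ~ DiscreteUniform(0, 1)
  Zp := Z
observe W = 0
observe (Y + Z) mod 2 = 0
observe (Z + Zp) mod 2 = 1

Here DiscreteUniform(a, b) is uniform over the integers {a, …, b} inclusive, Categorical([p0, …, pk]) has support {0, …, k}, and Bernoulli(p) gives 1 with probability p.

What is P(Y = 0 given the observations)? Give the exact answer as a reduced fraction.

Enumerate traces; 6 have nonzero weight after conditioning:
  (W=0, Y=0, X=1, Z=0) weight 1/108
  (W=0, Y=0, X=2, Z=0) weight 1/108
  (W=0, Y=0, X=3, Z=0) weight 1/108
  (W=0, Y=1, X=1, Z=1) weight 5/54
  (W=0, Y=1, X=2, Z=1) weight 5/54
  (W=0, Y=1, X=3, Z=1) weight 5/54
Group by Y:
  weight(Y=0) = 1/36
  weight(Y=1) = 5/18
Total weight = 1/36 + 5/18 = 11/36
P(Y=0 | obs) = 1/36 / 11/36 = 1/11
P(Y=1 | obs) = 5/18 / 11/36 = 10/11

P(Y = 0 | obs) = 1/11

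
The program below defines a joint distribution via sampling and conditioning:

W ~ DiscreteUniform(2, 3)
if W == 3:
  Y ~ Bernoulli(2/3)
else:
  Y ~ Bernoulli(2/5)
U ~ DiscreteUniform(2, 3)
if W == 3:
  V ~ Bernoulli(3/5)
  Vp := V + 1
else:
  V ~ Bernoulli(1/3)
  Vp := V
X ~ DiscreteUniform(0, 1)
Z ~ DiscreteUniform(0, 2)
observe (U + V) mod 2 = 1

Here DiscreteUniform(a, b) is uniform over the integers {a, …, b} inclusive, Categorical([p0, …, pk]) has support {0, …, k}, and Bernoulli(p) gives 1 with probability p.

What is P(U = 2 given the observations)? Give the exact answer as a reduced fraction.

Enumerate traces; 48 have nonzero weight after conditioning:
  (W=2, Y=0, U=2, V=1, X=0, Z=0) weight 1/120
  (W=2, Y=0, U=2, V=1, X=0, Z=1) weight 1/120
  (W=2, Y=0, U=2, V=1, X=0, Z=2) weight 1/120
  (W=2, Y=0, U=2, V=1, X=1, Z=0) weight 1/120
  (W=2, Y=0, U=2, V=1, X=1, Z=1) weight 1/120
  (W=2, Y=0, U=2, V=1, X=1, Z=2) weight 1/120
  (W=2, Y=0, U=3, V=0, X=0, Z=0) weight 1/60
  (W=2, Y=0, U=3, V=0, X=0, Z=1) weight 1/60
  … 40 more
Group by U:
  weight(U=2) = 7/30
  weight(U=3) = 4/15
Total weight = 7/30 + 4/15 = 1/2
P(U=2 | obs) = 7/30 / 1/2 = 7/15
P(U=3 | obs) = 4/15 / 1/2 = 8/15

P(U = 2 | obs) = 7/15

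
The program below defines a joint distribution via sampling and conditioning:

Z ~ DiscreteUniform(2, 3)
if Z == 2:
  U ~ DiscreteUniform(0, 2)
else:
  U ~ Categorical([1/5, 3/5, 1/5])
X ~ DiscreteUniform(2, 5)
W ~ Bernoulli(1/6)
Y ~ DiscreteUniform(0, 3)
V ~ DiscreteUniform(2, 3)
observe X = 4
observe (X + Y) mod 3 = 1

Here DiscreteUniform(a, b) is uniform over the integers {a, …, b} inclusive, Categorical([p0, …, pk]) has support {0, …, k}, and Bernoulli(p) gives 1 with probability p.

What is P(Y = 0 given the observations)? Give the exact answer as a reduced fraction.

Enumerate traces; 48 have nonzero weight after conditioning:
  (Z=2, U=0, X=4, W=0, Y=0, V=2) weight 5/1152
  (Z=2, U=0, X=4, W=0, Y=0, V=3) weight 5/1152
  (Z=2, U=0, X=4, W=0, Y=3, V=2) weight 5/1152
  (Z=2, U=0, X=4, W=0, Y=3, V=3) weight 5/1152
  (Z=2, U=0, X=4, W=1, Y=0, V=2) weight 1/1152
  (Z=2, U=0, X=4, W=1, Y=0, V=3) weight 1/1152
  (Z=2, U=0, X=4, W=1, Y=3, V=2) weight 1/1152
  (Z=2, U=0, X=4, W=1, Y=3, V=3) weight 1/1152
  … 40 more
Group by Y:
  weight(Y=0) = 1/16
  weight(Y=3) = 1/16
Total weight = 1/16 + 1/16 = 1/8
P(Y=0 | obs) = 1/16 / 1/8 = 1/2
P(Y=3 | obs) = 1/16 / 1/8 = 1/2

P(Y = 0 | obs) = 1/2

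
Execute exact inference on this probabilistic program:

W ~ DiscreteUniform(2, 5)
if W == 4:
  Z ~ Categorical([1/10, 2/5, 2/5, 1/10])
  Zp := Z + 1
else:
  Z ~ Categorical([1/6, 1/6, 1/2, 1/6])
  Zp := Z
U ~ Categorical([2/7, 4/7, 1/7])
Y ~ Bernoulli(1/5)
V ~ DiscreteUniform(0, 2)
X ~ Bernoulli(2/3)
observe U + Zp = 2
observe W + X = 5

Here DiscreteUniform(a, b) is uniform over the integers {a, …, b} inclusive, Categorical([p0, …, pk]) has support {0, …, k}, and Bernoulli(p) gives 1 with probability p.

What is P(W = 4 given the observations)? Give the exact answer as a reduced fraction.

Enumerate traces; 30 have nonzero weight after conditioning:
  (W=4, Z=0, U=1, Y=0, V=0, X=1) weight 4/1575
  (W=4, Z=0, U=1, Y=0, V=1, X=1) weight 4/1575
  (W=4, Z=0, U=1, Y=0, V=2, X=1) weight 4/1575
  (W=4, Z=0, U=1, Y=1, V=0, X=1) weight 1/1575
  (W=4, Z=0, U=1, Y=1, V=1, X=1) weight 1/1575
  (W=4, Z=0, U=1, Y=1, V=2, X=1) weight 1/1575
  (W=4, Z=1, U=0, Y=0, V=0, X=1) weight 8/1575
  (W=4, Z=1, U=0, Y=0, V=1, X=1) weight 8/1575
  (W=5, Z=0, U=2, Y=0, V=0, X=0) weight 1/1890
  … 21 more
Group by W:
  weight(W=4) = 1/35
  weight(W=5) = 11/504
Total weight = 1/35 + 11/504 = 127/2520
P(W=4 | obs) = 1/35 / 127/2520 = 72/127
P(W=5 | obs) = 11/504 / 127/2520 = 55/127

P(W = 4 | obs) = 72/127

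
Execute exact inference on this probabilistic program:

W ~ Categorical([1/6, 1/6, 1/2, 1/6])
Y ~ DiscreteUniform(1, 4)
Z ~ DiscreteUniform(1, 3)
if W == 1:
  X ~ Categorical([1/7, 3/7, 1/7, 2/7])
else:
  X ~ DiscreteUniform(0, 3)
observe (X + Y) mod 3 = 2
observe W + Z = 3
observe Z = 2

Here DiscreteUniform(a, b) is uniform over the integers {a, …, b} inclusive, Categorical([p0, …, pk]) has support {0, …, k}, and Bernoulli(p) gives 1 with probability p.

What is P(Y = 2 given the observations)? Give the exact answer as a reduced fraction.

Enumerate traces; 5 have nonzero weight after conditioning:
  (W=1, Y=1, Z=2, X=1) weight 1/168
  (W=1, Y=2, Z=2, X=0) weight 1/504
  (W=1, Y=2, Z=2, X=3) weight 1/252
  (W=1, Y=3, Z=2, X=2) weight 1/504
  (W=1, Y=4, Z=2, X=1) weight 1/168
Group by Y:
  weight(Y=1) = 1/168
  weight(Y=2) = 1/168
  weight(Y=3) = 1/504
  weight(Y=4) = 1/168
Total weight = 1/168 + 1/168 + 1/504 + 1/168 = 5/252
P(Y=1 | obs) = 1/168 / 5/252 = 3/10
P(Y=2 | obs) = 1/168 / 5/252 = 3/10
P(Y=3 | obs) = 1/504 / 5/252 = 1/10
P(Y=4 | obs) = 1/168 / 5/252 = 3/10

P(Y = 2 | obs) = 3/10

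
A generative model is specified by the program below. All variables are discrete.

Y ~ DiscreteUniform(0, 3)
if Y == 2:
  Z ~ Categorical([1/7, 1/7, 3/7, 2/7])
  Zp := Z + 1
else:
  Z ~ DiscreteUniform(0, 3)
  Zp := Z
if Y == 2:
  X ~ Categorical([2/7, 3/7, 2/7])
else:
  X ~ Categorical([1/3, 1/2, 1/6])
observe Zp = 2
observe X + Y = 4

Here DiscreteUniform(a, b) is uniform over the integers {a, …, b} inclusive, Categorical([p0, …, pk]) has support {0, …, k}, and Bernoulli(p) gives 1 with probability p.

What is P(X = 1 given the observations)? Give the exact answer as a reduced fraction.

Enumerate traces; 2 have nonzero weight after conditioning:
  (Y=2, Z=1, X=2) weight 1/98
  (Y=3, Z=2, X=1) weight 1/32
Group by X:
  weight(X=1) = 1/32
  weight(X=2) = 1/98
Total weight = 1/32 + 1/98 = 65/1568
P(X=1 | obs) = 1/32 / 65/1568 = 49/65
P(X=2 | obs) = 1/98 / 65/1568 = 16/65

P(X = 1 | obs) = 49/65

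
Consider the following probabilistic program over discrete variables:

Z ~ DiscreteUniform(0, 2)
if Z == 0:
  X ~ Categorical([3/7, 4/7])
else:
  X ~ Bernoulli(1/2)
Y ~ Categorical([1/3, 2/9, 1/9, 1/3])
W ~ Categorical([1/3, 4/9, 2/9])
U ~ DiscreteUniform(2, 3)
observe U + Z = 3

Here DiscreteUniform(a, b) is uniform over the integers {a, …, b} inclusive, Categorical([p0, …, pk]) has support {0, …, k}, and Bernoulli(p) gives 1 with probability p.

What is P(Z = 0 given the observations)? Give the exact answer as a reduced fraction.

Enumerate traces; 48 have nonzero weight after conditioning:
  (Z=0, X=0, Y=0, W=0, U=3) weight 1/126
  (Z=0, X=0, Y=0, W=1, U=3) weight 2/189
  (Z=0, X=0, Y=0, W=2, U=3) weight 1/189
  (Z=0, X=0, Y=1, W=0, U=3) weight 1/189
  (Z=0, X=0, Y=1, W=1, U=3) weight 4/567
  (Z=0, X=0, Y=1, W=2, U=3) weight 2/567
  (Z=0, X=0, Y=2, W=0, U=3) weight 1/378
  (Z=0, X=0, Y=2, W=1, U=3) weight 2/567
  (Z=1, X=0, Y=0, W=0, U=2) weight 1/108
  … 39 more
Group by Z:
  weight(Z=0) = 1/6
  weight(Z=1) = 1/6
Total weight = 1/6 + 1/6 = 1/3
P(Z=0 | obs) = 1/6 / 1/3 = 1/2
P(Z=1 | obs) = 1/6 / 1/3 = 1/2

P(Z = 0 | obs) = 1/2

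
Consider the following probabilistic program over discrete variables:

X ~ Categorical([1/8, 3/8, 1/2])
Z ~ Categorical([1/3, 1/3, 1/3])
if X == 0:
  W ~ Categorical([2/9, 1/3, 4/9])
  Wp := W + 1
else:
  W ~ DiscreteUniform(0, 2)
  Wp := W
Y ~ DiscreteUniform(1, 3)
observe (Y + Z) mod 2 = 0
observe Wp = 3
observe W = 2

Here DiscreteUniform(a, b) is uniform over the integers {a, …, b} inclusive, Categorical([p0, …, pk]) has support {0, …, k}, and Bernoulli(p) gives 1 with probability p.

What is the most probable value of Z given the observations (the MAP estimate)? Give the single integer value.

argmax_v P(Z = v | obs) = 1

Enumerate traces; 4 have nonzero weight after conditioning:
  (X=0, Z=0, W=2, Y=2) weight 1/162
  (X=0, Z=1, W=2, Y=1) weight 1/162
  (X=0, Z=1, W=2, Y=3) weight 1/162
  (X=0, Z=2, W=2, Y=2) weight 1/162
Group by Z:
  weight(Z=0) = 1/162
  weight(Z=1) = 1/81
  weight(Z=2) = 1/162
Total weight = 1/162 + 1/81 + 1/162 = 2/81
P(Z=0 | obs) = 1/162 / 2/81 = 1/4
P(Z=1 | obs) = 1/81 / 2/81 = 1/2
P(Z=2 | obs) = 1/162 / 2/81 = 1/4
argmax = 1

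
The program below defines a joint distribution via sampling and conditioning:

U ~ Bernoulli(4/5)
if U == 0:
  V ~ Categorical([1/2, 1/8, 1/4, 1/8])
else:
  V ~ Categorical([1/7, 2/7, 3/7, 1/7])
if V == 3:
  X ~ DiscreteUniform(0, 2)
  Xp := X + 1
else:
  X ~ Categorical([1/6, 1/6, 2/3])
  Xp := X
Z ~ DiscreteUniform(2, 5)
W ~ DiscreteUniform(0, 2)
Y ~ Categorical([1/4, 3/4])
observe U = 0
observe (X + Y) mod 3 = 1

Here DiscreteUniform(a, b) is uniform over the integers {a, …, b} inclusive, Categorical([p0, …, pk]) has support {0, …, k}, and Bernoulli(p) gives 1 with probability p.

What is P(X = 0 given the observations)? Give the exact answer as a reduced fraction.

Enumerate traces; 96 have nonzero weight after conditioning:
  (U=0, V=0, X=0, Z=2, W=0, Y=1) weight 1/960
  (U=0, V=0, X=0, Z=2, W=1, Y=1) weight 1/960
  (U=0, V=0, X=0, Z=2, W=2, Y=1) weight 1/960
  (U=0, V=0, X=0, Z=3, W=0, Y=1) weight 1/960
  (U=0, V=0, X=0, Z=3, W=1, Y=1) weight 1/960
  (U=0, V=0, X=0, Z=3, W=2, Y=1) weight 1/960
  (U=0, V=0, X=0, Z=4, W=0, Y=1) weight 1/960
  (U=0, V=0, X=0, Z=4, W=1, Y=1) weight 1/960
  (U=0, V=0, X=1, Z=2, W=0, Y=0) weight 1/2880
  … 87 more
Group by X:
  weight(X=0) = 9/320
  weight(X=1) = 3/320
Total weight = 9/320 + 3/320 = 3/80
P(X=0 | obs) = 9/320 / 3/80 = 3/4
P(X=1 | obs) = 3/320 / 3/80 = 1/4

P(X = 0 | obs) = 3/4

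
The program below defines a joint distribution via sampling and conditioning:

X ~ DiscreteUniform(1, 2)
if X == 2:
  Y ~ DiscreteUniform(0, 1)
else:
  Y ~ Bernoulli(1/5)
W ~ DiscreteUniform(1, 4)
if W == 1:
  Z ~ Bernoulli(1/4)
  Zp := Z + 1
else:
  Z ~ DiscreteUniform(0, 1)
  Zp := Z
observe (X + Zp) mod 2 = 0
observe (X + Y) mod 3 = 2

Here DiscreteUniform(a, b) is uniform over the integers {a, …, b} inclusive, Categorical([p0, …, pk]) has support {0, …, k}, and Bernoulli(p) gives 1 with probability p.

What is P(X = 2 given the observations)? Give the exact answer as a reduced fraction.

Enumerate traces; 8 have nonzero weight after conditioning:
  (X=1, Y=1, W=1, Z=0) weight 3/160
  (X=1, Y=1, W=2, Z=1) weight 1/80
  (X=1, Y=1, W=3, Z=1) weight 1/80
  (X=1, Y=1, W=4, Z=1) weight 1/80
  (X=2, Y=0, W=1, Z=1) weight 1/64
  (X=2, Y=0, W=2, Z=0) weight 1/32
  (X=2, Y=0, W=3, Z=0) weight 1/32
  (X=2, Y=0, W=4, Z=0) weight 1/32
Group by X:
  weight(X=1) = 9/160
  weight(X=2) = 7/64
Total weight = 9/160 + 7/64 = 53/320
P(X=1 | obs) = 9/160 / 53/320 = 18/53
P(X=2 | obs) = 7/64 / 53/320 = 35/53

P(X = 2 | obs) = 35/53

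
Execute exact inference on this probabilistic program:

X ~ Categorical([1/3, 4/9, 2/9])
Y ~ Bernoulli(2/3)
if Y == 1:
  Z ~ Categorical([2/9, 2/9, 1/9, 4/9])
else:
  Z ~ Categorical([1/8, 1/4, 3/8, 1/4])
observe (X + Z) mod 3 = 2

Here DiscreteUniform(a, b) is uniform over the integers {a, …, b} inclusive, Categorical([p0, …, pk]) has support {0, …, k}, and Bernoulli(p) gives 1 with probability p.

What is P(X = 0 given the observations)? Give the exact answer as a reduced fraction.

P(X = 0 | obs) = 129/575

Enumerate traces; 8 have nonzero weight after conditioning:
  (X=0, Y=0, Z=2) weight 1/24
  (X=0, Y=1, Z=2) weight 2/81
  (X=1, Y=0, Z=1) weight 1/27
  (X=1, Y=1, Z=1) weight 16/243
  (X=2, Y=0, Z=0) weight 1/108
  (X=2, Y=0, Z=3) weight 1/54
  (X=2, Y=1, Z=0) weight 8/243
  (X=2, Y=1, Z=3) weight 16/243
Group by X:
  weight(X=0) = 43/648
  weight(X=1) = 25/243
  weight(X=2) = 41/324
Total weight = 43/648 + 25/243 + 41/324 = 575/1944
P(X=0 | obs) = 43/648 / 575/1944 = 129/575
P(X=1 | obs) = 25/243 / 575/1944 = 8/23
P(X=2 | obs) = 41/324 / 575/1944 = 246/575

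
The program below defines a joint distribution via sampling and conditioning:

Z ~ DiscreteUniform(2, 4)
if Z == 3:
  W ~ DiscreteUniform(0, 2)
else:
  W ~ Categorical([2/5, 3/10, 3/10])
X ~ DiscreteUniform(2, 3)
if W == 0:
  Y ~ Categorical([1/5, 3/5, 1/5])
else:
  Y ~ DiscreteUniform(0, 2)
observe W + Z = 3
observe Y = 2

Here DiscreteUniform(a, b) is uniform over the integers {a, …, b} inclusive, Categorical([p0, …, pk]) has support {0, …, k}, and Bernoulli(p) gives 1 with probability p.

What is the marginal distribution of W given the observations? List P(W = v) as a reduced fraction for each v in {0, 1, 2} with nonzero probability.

Enumerate traces; 4 have nonzero weight after conditioning:
  (Z=2, W=1, X=2, Y=2) weight 1/60
  (Z=2, W=1, X=3, Y=2) weight 1/60
  (Z=3, W=0, X=2, Y=2) weight 1/90
  (Z=3, W=0, X=3, Y=2) weight 1/90
Group by W:
  weight(W=0) = 1/45
  weight(W=1) = 1/30
Total weight = 1/45 + 1/30 = 1/18
P(W=0 | obs) = 1/45 / 1/18 = 2/5
P(W=1 | obs) = 1/30 / 1/18 = 3/5

P(W=0) = 2/5, P(W=1) = 3/5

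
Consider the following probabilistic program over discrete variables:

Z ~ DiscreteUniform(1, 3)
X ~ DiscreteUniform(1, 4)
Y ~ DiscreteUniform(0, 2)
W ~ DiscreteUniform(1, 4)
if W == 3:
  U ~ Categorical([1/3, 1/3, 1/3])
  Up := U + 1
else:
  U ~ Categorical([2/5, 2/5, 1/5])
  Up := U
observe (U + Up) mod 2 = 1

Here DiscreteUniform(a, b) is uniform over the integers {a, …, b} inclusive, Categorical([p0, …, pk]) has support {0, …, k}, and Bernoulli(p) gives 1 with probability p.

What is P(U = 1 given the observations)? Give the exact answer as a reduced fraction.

Enumerate traces; 108 have nonzero weight after conditioning:
  (Z=1, X=1, Y=0, W=3, U=0) weight 1/432
  (Z=1, X=1, Y=0, W=3, U=1) weight 1/432
  (Z=1, X=1, Y=0, W=3, U=2) weight 1/432
  (Z=1, X=1, Y=1, W=3, U=0) weight 1/432
  (Z=1, X=1, Y=1, W=3, U=1) weight 1/432
  (Z=1, X=1, Y=1, W=3, U=2) weight 1/432
  (Z=1, X=1, Y=2, W=3, U=0) weight 1/432
  (Z=1, X=1, Y=2, W=3, U=1) weight 1/432
  … 100 more
Group by U:
  weight(U=0) = 1/12
  weight(U=1) = 1/12
  weight(U=2) = 1/12
Total weight = 1/12 + 1/12 + 1/12 = 1/4
P(U=0 | obs) = 1/12 / 1/4 = 1/3
P(U=1 | obs) = 1/12 / 1/4 = 1/3
P(U=2 | obs) = 1/12 / 1/4 = 1/3

P(U = 1 | obs) = 1/3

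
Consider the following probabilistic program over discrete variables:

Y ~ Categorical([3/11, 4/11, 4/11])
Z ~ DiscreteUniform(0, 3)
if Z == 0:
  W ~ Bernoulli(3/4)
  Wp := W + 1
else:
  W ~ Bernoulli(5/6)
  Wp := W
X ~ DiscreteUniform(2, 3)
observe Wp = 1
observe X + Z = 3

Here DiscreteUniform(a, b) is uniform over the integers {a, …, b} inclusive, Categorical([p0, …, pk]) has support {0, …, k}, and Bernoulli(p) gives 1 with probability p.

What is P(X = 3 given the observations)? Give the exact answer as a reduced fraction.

P(X = 3 | obs) = 3/13

Enumerate traces; 6 have nonzero weight after conditioning:
  (Y=0, Z=0, W=0, X=3) weight 3/352
  (Y=0, Z=1, W=1, X=2) weight 5/176
  (Y=1, Z=0, W=0, X=3) weight 1/88
  (Y=1, Z=1, W=1, X=2) weight 5/132
  (Y=2, Z=0, W=0, X=3) weight 1/88
  (Y=2, Z=1, W=1, X=2) weight 5/132
Group by X:
  weight(X=2) = 5/48
  weight(X=3) = 1/32
Total weight = 5/48 + 1/32 = 13/96
P(X=2 | obs) = 5/48 / 13/96 = 10/13
P(X=3 | obs) = 1/32 / 13/96 = 3/13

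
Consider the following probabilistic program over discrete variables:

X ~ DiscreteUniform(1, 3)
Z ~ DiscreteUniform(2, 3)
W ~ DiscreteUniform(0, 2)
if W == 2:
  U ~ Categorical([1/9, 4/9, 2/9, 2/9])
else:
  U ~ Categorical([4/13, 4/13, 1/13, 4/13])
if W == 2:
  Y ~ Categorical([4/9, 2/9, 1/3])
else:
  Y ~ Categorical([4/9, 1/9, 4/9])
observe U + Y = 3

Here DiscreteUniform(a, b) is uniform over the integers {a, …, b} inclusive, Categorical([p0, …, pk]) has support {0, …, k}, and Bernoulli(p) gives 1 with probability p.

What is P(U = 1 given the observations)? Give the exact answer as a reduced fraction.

P(U = 1 | obs) = 74/151

Enumerate traces; 54 have nonzero weight after conditioning:
  (X=1, Z=2, W=0, U=1, Y=2) weight 8/1053
  (X=1, Z=2, W=0, U=2, Y=1) weight 1/2106
  (X=1, Z=2, W=0, U=3, Y=0) weight 8/1053
  (X=1, Z=2, W=1, U=1, Y=2) weight 8/1053
  (X=1, Z=2, W=1, U=2, Y=1) weight 1/2106
  (X=1, Z=2, W=1, U=3, Y=0) weight 8/1053
  (X=1, Z=2, W=2, U=1, Y=2) weight 2/243
  (X=1, Z=2, W=2, U=2, Y=1) weight 2/729
  … 46 more
Group by U:
  weight(U=1) = 148/1053
  weight(U=2) = 70/3159
  weight(U=3) = 392/3159
Total weight = 148/1053 + 70/3159 + 392/3159 = 302/1053
P(U=1 | obs) = 148/1053 / 302/1053 = 74/151
P(U=2 | obs) = 70/3159 / 302/1053 = 35/453
P(U=3 | obs) = 392/3159 / 302/1053 = 196/453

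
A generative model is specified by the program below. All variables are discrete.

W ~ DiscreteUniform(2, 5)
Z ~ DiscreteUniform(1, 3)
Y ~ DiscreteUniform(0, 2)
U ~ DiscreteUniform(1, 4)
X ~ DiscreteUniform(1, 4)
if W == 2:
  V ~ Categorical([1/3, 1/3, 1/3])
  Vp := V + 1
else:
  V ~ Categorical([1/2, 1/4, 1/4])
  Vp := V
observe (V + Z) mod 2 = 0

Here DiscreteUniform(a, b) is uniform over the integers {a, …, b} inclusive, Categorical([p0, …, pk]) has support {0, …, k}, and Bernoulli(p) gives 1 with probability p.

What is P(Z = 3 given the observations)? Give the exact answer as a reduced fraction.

P(Z = 3 | obs) = 13/61

Enumerate traces; 768 have nonzero weight after conditioning:
  (W=2, Z=1, Y=0, U=1, X=1, V=1) weight 1/1728
  (W=2, Z=1, Y=0, U=1, X=2, V=1) weight 1/1728
  (W=2, Z=1, Y=0, U=1, X=3, V=1) weight 1/1728
  (W=2, Z=1, Y=0, U=1, X=4, V=1) weight 1/1728
  (W=2, Z=1, Y=0, U=2, X=1, V=1) weight 1/1728
  (W=2, Z=1, Y=0, U=2, X=2, V=1) weight 1/1728
  (W=2, Z=1, Y=0, U=2, X=3, V=1) weight 1/1728
  (W=2, Z=1, Y=0, U=2, X=4, V=1) weight 1/1728
  (W=2, Z=2, Y=0, U=1, X=1, V=0) weight 1/1728
  (W=2, Z=3, Y=0, U=1, X=1, V=1) weight 1/1728
  … 758 more
Group by Z:
  weight(Z=1) = 13/144
  weight(Z=2) = 35/144
  weight(Z=3) = 13/144
Total weight = 13/144 + 35/144 + 13/144 = 61/144
P(Z=1 | obs) = 13/144 / 61/144 = 13/61
P(Z=2 | obs) = 35/144 / 61/144 = 35/61
P(Z=3 | obs) = 13/144 / 61/144 = 13/61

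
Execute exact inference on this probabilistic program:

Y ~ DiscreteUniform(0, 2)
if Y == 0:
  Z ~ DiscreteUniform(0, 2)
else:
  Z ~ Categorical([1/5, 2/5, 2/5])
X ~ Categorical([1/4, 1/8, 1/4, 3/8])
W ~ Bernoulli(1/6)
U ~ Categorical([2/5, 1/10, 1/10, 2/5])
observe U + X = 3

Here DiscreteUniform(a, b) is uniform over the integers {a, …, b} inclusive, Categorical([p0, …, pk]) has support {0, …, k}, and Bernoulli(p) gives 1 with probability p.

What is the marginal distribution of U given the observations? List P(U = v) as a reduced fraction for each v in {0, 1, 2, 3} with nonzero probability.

Enumerate traces; 72 have nonzero weight after conditioning:
  (Y=0, Z=0, X=0, W=0, U=3) weight 1/108
  (Y=0, Z=0, X=0, W=1, U=3) weight 1/540
  (Y=0, Z=0, X=1, W=0, U=2) weight 1/864
  (Y=0, Z=0, X=1, W=1, U=2) weight 1/4320
  (Y=0, Z=0, X=2, W=0, U=1) weight 1/432
  (Y=0, Z=0, X=2, W=1, U=1) weight 1/2160
  (Y=0, Z=0, X=3, W=0, U=0) weight 1/72
  (Y=0, Z=0, X=3, W=1, U=0) weight 1/360
  … 64 more
Group by U:
  weight(U=0) = 3/20
  weight(U=1) = 1/40
  weight(U=2) = 1/80
  weight(U=3) = 1/10
Total weight = 3/20 + 1/40 + 1/80 + 1/10 = 23/80
P(U=0 | obs) = 3/20 / 23/80 = 12/23
P(U=1 | obs) = 1/40 / 23/80 = 2/23
P(U=2 | obs) = 1/80 / 23/80 = 1/23
P(U=3 | obs) = 1/10 / 23/80 = 8/23

P(U=0) = 12/23, P(U=1) = 2/23, P(U=2) = 1/23, P(U=3) = 8/23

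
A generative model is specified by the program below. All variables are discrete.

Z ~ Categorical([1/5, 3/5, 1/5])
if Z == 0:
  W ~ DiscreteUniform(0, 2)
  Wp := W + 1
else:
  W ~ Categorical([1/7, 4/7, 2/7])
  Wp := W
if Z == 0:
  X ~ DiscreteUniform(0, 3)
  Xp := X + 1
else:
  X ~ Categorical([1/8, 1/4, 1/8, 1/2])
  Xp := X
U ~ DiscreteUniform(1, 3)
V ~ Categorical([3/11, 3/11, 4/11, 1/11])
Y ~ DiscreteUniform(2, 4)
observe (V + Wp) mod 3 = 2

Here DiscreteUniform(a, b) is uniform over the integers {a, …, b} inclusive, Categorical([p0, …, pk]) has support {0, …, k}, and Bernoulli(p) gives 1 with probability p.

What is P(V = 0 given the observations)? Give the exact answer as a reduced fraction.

Enumerate traces; 432 have nonzero weight after conditioning:
  (Z=0, W=0, X=0, U=1, V=1, Y=2) weight 1/1980
  (Z=0, W=0, X=0, U=1, V=1, Y=3) weight 1/1980
  (Z=0, W=0, X=0, U=1, V=1, Y=4) weight 1/1980
  (Z=0, W=0, X=0, U=2, V=1, Y=2) weight 1/1980
  (Z=0, W=0, X=0, U=2, V=1, Y=3) weight 1/1980
  (Z=0, W=0, X=0, U=2, V=1, Y=4) weight 1/1980
  (Z=0, W=0, X=0, U=3, V=1, Y=2) weight 1/1980
  (Z=0, W=0, X=0, U=3, V=1, Y=3) weight 1/1980
  (Z=0, W=1, X=0, U=1, V=0, Y=2) weight 1/1980
  (Z=0, W=1, X=0, U=1, V=3, Y=2) weight 1/5940
  … 422 more
Group by V:
  weight(V=0) = 31/385
  weight(V=1) = 1/7
  weight(V=2) = 76/1155
  weight(V=3) = 31/1155
Total weight = 31/385 + 1/7 + 76/1155 + 31/1155 = 73/231
P(V=0 | obs) = 31/385 / 73/231 = 93/365
P(V=1 | obs) = 1/7 / 73/231 = 33/73
P(V=2 | obs) = 76/1155 / 73/231 = 76/365
P(V=3 | obs) = 31/1155 / 73/231 = 31/365

P(V = 0 | obs) = 93/365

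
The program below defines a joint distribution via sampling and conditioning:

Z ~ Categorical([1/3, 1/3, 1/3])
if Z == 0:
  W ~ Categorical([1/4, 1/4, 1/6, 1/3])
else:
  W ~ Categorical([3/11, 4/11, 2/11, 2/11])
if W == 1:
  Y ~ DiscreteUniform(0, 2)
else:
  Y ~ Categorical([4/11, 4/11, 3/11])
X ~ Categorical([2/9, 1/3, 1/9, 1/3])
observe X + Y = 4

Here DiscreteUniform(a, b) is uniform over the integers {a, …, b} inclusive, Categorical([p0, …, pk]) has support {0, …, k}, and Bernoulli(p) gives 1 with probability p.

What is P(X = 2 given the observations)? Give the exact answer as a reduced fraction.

Enumerate traces; 24 have nonzero weight after conditioning:
  (Z=0, W=0, Y=1, X=3) weight 1/99
  (Z=0, W=0, Y=2, X=2) weight 1/396
  (Z=0, W=1, Y=1, X=3) weight 1/108
  (Z=0, W=1, Y=2, X=2) weight 1/324
  (Z=0, W=2, Y=1, X=3) weight 2/297
  (Z=0, W=2, Y=2, X=2) weight 1/594
  (Z=0, W=3, Y=1, X=3) weight 4/297
  (Z=0, W=3, Y=2, X=2) weight 1/297
  … 16 more
Group by X:
  weight(X=2) = 637/19602
  weight(X=3) = 1541/13068
Total weight = 637/19602 + 1541/13068 = 5897/39204
P(X=2 | obs) = 637/19602 / 5897/39204 = 1274/5897
P(X=3 | obs) = 1541/13068 / 5897/39204 = 4623/5897

P(X = 2 | obs) = 1274/5897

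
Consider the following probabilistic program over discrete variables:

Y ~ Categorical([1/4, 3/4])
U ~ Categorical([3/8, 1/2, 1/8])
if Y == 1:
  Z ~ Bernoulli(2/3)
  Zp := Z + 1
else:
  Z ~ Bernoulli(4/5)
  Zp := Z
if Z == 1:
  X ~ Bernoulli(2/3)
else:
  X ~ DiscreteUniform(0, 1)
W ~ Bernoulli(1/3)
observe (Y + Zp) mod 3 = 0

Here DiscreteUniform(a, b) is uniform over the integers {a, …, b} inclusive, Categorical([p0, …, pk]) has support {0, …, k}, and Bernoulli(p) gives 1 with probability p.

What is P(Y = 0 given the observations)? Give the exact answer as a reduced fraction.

P(Y = 0 | obs) = 1/11

Enumerate traces; 24 have nonzero weight after conditioning:
  (Y=0, U=0, Z=0, X=0, W=0) weight 1/160
  (Y=0, U=0, Z=0, X=0, W=1) weight 1/320
  (Y=0, U=0, Z=0, X=1, W=0) weight 1/160
  (Y=0, U=0, Z=0, X=1, W=1) weight 1/320
  (Y=0, U=1, Z=0, X=0, W=0) weight 1/120
  (Y=0, U=1, Z=0, X=0, W=1) weight 1/240
  (Y=0, U=1, Z=0, X=1, W=0) weight 1/120
  (Y=0, U=1, Z=0, X=1, W=1) weight 1/240
  (Y=1, U=0, Z=1, X=0, W=0) weight 1/24
  … 15 more
Group by Y:
  weight(Y=0) = 1/20
  weight(Y=1) = 1/2
Total weight = 1/20 + 1/2 = 11/20
P(Y=0 | obs) = 1/20 / 11/20 = 1/11
P(Y=1 | obs) = 1/2 / 11/20 = 10/11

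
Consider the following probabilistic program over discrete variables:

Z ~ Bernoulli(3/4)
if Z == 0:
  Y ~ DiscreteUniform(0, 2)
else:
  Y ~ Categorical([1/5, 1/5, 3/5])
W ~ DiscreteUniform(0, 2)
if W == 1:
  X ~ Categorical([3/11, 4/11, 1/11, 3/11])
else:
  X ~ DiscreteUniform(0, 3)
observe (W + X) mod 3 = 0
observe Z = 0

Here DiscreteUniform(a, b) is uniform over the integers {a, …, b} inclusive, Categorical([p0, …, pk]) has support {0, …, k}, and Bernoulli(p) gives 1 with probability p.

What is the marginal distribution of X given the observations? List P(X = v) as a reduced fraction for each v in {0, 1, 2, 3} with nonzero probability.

Enumerate traces; 12 have nonzero weight after conditioning:
  (Z=0, Y=0, W=0, X=0) weight 1/144
  (Z=0, Y=0, W=0, X=3) weight 1/144
  (Z=0, Y=0, W=1, X=2) weight 1/396
  (Z=0, Y=0, W=2, X=1) weight 1/144
  (Z=0, Y=1, W=0, X=0) weight 1/144
  (Z=0, Y=1, W=0, X=3) weight 1/144
  (Z=0, Y=1, W=1, X=2) weight 1/396
  (Z=0, Y=1, W=2, X=1) weight 1/144
  … 4 more
Group by X:
  weight(X=0) = 1/48
  weight(X=1) = 1/48
  weight(X=2) = 1/132
  weight(X=3) = 1/48
Total weight = 1/48 + 1/48 + 1/132 + 1/48 = 37/528
P(X=0 | obs) = 1/48 / 37/528 = 11/37
P(X=1 | obs) = 1/48 / 37/528 = 11/37
P(X=2 | obs) = 1/132 / 37/528 = 4/37
P(X=3 | obs) = 1/48 / 37/528 = 11/37

P(X=0) = 11/37, P(X=1) = 11/37, P(X=2) = 4/37, P(X=3) = 11/37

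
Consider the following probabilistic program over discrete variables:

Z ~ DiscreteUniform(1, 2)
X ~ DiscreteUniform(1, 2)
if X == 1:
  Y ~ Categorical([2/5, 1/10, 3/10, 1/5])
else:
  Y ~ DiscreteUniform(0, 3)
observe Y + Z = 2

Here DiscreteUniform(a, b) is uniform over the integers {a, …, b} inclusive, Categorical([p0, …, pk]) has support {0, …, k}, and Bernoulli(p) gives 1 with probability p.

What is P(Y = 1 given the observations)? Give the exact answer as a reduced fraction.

P(Y = 1 | obs) = 7/20

Enumerate traces; 4 have nonzero weight after conditioning:
  (Z=1, X=1, Y=1) weight 1/40
  (Z=1, X=2, Y=1) weight 1/16
  (Z=2, X=1, Y=0) weight 1/10
  (Z=2, X=2, Y=0) weight 1/16
Group by Y:
  weight(Y=0) = 13/80
  weight(Y=1) = 7/80
Total weight = 13/80 + 7/80 = 1/4
P(Y=0 | obs) = 13/80 / 1/4 = 13/20
P(Y=1 | obs) = 7/80 / 1/4 = 7/20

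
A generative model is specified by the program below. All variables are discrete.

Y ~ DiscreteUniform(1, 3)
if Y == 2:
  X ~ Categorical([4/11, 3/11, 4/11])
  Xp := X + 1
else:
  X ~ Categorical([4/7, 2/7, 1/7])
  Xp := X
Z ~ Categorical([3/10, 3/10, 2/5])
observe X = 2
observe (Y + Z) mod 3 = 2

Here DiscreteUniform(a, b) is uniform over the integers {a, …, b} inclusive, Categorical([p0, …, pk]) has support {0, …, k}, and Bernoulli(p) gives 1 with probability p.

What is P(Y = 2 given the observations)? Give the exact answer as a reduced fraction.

Enumerate traces; 3 have nonzero weight after conditioning:
  (Y=1, X=2, Z=1) weight 1/70
  (Y=2, X=2, Z=0) weight 2/55
  (Y=3, X=2, Z=2) weight 2/105
Group by Y:
  weight(Y=1) = 1/70
  weight(Y=2) = 2/55
  weight(Y=3) = 2/105
Total weight = 1/70 + 2/55 + 2/105 = 23/330
P(Y=1 | obs) = 1/70 / 23/330 = 33/161
P(Y=2 | obs) = 2/55 / 23/330 = 12/23
P(Y=3 | obs) = 2/105 / 23/330 = 44/161

P(Y = 2 | obs) = 12/23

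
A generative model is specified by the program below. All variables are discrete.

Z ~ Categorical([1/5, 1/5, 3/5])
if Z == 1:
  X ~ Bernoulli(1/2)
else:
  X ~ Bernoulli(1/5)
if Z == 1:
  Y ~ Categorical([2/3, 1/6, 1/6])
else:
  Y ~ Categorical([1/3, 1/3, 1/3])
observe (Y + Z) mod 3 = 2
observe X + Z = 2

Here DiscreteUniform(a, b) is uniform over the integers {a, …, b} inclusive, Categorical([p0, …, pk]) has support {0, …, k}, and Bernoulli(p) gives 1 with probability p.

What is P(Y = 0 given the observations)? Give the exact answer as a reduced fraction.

Enumerate traces; 2 have nonzero weight after conditioning:
  (Z=1, X=1, Y=1) weight 1/60
  (Z=2, X=0, Y=0) weight 4/25
Group by Y:
  weight(Y=0) = 4/25
  weight(Y=1) = 1/60
Total weight = 4/25 + 1/60 = 53/300
P(Y=0 | obs) = 4/25 / 53/300 = 48/53
P(Y=1 | obs) = 1/60 / 53/300 = 5/53

P(Y = 0 | obs) = 48/53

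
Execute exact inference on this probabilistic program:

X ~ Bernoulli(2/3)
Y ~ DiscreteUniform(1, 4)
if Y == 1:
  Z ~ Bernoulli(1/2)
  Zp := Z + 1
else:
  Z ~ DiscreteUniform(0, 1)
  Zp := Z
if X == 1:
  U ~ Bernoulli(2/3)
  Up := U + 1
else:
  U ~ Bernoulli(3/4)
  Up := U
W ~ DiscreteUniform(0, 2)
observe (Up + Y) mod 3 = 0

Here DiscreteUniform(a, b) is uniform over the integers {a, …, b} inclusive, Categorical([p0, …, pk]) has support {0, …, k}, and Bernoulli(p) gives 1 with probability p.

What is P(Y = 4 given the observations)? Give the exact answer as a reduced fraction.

Enumerate traces; 30 have nonzero weight after conditioning:
  (X=0, Y=2, Z=0, U=1, W=0) weight 1/96
  (X=0, Y=2, Z=0, U=1, W=1) weight 1/96
  (X=0, Y=2, Z=0, U=1, W=2) weight 1/96
  (X=0, Y=2, Z=1, U=1, W=0) weight 1/96
  (X=0, Y=2, Z=1, U=1, W=1) weight 1/96
  (X=0, Y=2, Z=1, U=1, W=2) weight 1/96
  (X=0, Y=3, Z=0, U=0, W=0) weight 1/288
  (X=0, Y=3, Z=0, U=0, W=1) weight 1/288
  (X=1, Y=1, Z=0, U=1, W=0) weight 1/54
  (X=1, Y=4, Z=0, U=1, W=0) weight 1/54
  … 20 more
Group by Y:
  weight(Y=1) = 1/9
  weight(Y=2) = 17/144
  weight(Y=3) = 1/48
  weight(Y=4) = 1/9
Total weight = 1/9 + 17/144 + 1/48 + 1/9 = 13/36
P(Y=1 | obs) = 1/9 / 13/36 = 4/13
P(Y=2 | obs) = 17/144 / 13/36 = 17/52
P(Y=3 | obs) = 1/48 / 13/36 = 3/52
P(Y=4 | obs) = 1/9 / 13/36 = 4/13

P(Y = 4 | obs) = 4/13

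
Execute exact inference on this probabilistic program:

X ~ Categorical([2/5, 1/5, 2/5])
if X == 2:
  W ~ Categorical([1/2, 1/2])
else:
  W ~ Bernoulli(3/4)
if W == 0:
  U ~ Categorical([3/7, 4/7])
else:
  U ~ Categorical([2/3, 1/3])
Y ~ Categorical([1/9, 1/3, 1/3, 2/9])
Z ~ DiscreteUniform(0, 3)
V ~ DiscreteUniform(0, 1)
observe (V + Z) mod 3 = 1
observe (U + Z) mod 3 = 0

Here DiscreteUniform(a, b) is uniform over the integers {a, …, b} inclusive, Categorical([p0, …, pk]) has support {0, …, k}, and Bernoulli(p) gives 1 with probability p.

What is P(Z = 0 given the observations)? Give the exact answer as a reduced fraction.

Enumerate traces; 48 have nonzero weight after conditioning:
  (X=0, W=0, U=0, Y=0, Z=0, V=1) weight 1/1680
  (X=0, W=0, U=0, Y=0, Z=3, V=1) weight 1/1680
  (X=0, W=0, U=0, Y=1, Z=0, V=1) weight 1/560
  (X=0, W=0, U=0, Y=1, Z=3, V=1) weight 1/560
  (X=0, W=0, U=0, Y=2, Z=0, V=1) weight 1/560
  (X=0, W=0, U=0, Y=2, Z=3, V=1) weight 1/560
  (X=0, W=0, U=0, Y=3, Z=0, V=1) weight 1/840
  (X=0, W=0, U=0, Y=3, Z=3, V=1) weight 1/840
  … 40 more
Group by Z:
  weight(Z=0) = 7/96
  weight(Z=3) = 7/96
Total weight = 7/96 + 7/96 = 7/48
P(Z=0 | obs) = 7/96 / 7/48 = 1/2
P(Z=3 | obs) = 7/96 / 7/48 = 1/2

P(Z = 0 | obs) = 1/2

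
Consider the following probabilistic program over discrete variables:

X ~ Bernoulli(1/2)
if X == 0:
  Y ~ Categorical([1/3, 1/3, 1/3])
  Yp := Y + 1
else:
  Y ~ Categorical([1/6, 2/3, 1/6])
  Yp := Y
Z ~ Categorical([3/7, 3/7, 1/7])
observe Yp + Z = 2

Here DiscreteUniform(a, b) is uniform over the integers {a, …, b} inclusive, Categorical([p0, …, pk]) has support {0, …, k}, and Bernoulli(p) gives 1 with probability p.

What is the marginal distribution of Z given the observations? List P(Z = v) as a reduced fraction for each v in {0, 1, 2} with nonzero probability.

P(Z=0) = 9/28, P(Z=1) = 9/14, P(Z=2) = 1/28

Enumerate traces; 5 have nonzero weight after conditioning:
  (X=0, Y=0, Z=1) weight 1/14
  (X=0, Y=1, Z=0) weight 1/14
  (X=1, Y=0, Z=2) weight 1/84
  (X=1, Y=1, Z=1) weight 1/7
  (X=1, Y=2, Z=0) weight 1/28
Group by Z:
  weight(Z=0) = 3/28
  weight(Z=1) = 3/14
  weight(Z=2) = 1/84
Total weight = 3/28 + 3/14 + 1/84 = 1/3
P(Z=0 | obs) = 3/28 / 1/3 = 9/28
P(Z=1 | obs) = 3/14 / 1/3 = 9/14
P(Z=2 | obs) = 1/84 / 1/3 = 1/28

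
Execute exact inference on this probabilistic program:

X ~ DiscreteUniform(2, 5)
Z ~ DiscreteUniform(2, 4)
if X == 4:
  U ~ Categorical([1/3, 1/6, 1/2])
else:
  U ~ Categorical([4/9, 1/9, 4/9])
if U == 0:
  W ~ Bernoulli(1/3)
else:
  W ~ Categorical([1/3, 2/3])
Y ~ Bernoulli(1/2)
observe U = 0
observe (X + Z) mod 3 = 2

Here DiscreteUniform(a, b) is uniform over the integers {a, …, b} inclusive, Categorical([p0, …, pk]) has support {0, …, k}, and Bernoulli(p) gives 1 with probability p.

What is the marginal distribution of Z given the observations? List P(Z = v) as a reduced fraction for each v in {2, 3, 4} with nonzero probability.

P(Z=2) = 4/15, P(Z=3) = 8/15, P(Z=4) = 1/5

Enumerate traces; 16 have nonzero weight after conditioning:
  (X=2, Z=3, U=0, W=0, Y=0) weight 1/81
  (X=2, Z=3, U=0, W=0, Y=1) weight 1/81
  (X=2, Z=3, U=0, W=1, Y=0) weight 1/162
  (X=2, Z=3, U=0, W=1, Y=1) weight 1/162
  (X=3, Z=2, U=0, W=0, Y=0) weight 1/81
  (X=3, Z=2, U=0, W=0, Y=1) weight 1/81
  (X=3, Z=2, U=0, W=1, Y=0) weight 1/162
  (X=3, Z=2, U=0, W=1, Y=1) weight 1/162
  (X=4, Z=4, U=0, W=0, Y=0) weight 1/108
  … 7 more
Group by Z:
  weight(Z=2) = 1/27
  weight(Z=3) = 2/27
  weight(Z=4) = 1/36
Total weight = 1/27 + 2/27 + 1/36 = 5/36
P(Z=2 | obs) = 1/27 / 5/36 = 4/15
P(Z=3 | obs) = 2/27 / 5/36 = 8/15
P(Z=4 | obs) = 1/36 / 5/36 = 1/5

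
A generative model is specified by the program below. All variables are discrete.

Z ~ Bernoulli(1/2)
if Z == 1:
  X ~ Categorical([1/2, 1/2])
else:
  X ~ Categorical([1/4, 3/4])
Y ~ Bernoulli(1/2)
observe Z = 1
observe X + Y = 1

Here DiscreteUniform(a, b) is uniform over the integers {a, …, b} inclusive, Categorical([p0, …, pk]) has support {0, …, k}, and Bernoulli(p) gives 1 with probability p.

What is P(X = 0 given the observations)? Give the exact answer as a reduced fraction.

P(X = 0 | obs) = 1/2

Enumerate traces; 2 have nonzero weight after conditioning:
  (Z=1, X=0, Y=1) weight 1/8
  (Z=1, X=1, Y=0) weight 1/8
Group by X:
  weight(X=0) = 1/8
  weight(X=1) = 1/8
Total weight = 1/8 + 1/8 = 1/4
P(X=0 | obs) = 1/8 / 1/4 = 1/2
P(X=1 | obs) = 1/8 / 1/4 = 1/2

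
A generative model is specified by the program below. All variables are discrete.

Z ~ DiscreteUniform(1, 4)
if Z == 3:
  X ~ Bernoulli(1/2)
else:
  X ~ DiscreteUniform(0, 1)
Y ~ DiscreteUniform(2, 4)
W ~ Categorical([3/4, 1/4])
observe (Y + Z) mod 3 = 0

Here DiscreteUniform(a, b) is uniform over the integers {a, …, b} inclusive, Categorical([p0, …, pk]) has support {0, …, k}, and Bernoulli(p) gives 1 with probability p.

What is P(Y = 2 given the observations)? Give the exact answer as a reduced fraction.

Enumerate traces; 16 have nonzero weight after conditioning:
  (Z=1, X=0, Y=2, W=0) weight 1/32
  (Z=1, X=0, Y=2, W=1) weight 1/96
  (Z=1, X=1, Y=2, W=0) weight 1/32
  (Z=1, X=1, Y=2, W=1) weight 1/96
  (Z=2, X=0, Y=4, W=0) weight 1/32
  (Z=2, X=0, Y=4, W=1) weight 1/96
  (Z=2, X=1, Y=4, W=0) weight 1/32
  (Z=2, X=1, Y=4, W=1) weight 1/96
  (Z=3, X=0, Y=3, W=0) weight 1/32
  … 7 more
Group by Y:
  weight(Y=2) = 1/6
  weight(Y=3) = 1/12
  weight(Y=4) = 1/12
Total weight = 1/6 + 1/12 + 1/12 = 1/3
P(Y=2 | obs) = 1/6 / 1/3 = 1/2
P(Y=3 | obs) = 1/12 / 1/3 = 1/4
P(Y=4 | obs) = 1/12 / 1/3 = 1/4

P(Y = 2 | obs) = 1/2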